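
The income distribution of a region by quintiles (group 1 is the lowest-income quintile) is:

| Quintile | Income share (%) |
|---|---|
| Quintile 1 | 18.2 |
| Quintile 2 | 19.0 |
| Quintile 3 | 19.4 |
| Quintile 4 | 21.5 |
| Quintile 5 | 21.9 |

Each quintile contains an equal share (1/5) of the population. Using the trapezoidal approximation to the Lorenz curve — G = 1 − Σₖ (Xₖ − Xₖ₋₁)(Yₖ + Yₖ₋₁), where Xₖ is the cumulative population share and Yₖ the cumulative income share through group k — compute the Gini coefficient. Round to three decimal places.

Cumulative income shares Yₖ: 0.1820, 0.3720, 0.5660, 0.7810, 1.0000
Σ (Xₖ−Xₖ₋₁)(Yₖ+Yₖ₋₁) = (1/5)(0.1820+0.0000) + (1/5)(0.3720+0.1820) + (1/5)(0.5660+0.3720) + (1/5)(0.7810+0.5660) + (1/5)(1.0000+0.7810)
  = 0.0364 + 0.1108 + 0.1876 + 0.2694 + 0.3562 = 0.9604
G = 1 − 0.9604 = 0.0396

0.040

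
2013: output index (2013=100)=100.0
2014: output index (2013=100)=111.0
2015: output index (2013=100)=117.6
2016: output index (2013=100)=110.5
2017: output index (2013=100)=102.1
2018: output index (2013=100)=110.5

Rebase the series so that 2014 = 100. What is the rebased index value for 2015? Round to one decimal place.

Rebased(2015) = 117.6 / 111.0 × 100 = 105.9459

105.9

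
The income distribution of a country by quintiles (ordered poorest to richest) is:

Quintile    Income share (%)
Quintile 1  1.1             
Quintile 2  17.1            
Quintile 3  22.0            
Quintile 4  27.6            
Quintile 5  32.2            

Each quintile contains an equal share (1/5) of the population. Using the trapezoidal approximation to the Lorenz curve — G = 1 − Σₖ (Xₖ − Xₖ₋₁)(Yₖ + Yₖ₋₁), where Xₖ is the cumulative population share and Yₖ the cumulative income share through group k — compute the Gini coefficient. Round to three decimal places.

0.291

Cumulative income shares Yₖ: 0.0110, 0.1820, 0.4020, 0.6780, 1.0000
Σ (Xₖ−Xₖ₋₁)(Yₖ+Yₖ₋₁) = (1/5)(0.0110+0.0000) + (1/5)(0.1820+0.0110) + (1/5)(0.4020+0.1820) + (1/5)(0.6780+0.4020) + (1/5)(1.0000+0.6780)
  = 0.0022 + 0.0386 + 0.1168 + 0.2160 + 0.3356 = 0.7092
G = 1 − 0.7092 = 0.2908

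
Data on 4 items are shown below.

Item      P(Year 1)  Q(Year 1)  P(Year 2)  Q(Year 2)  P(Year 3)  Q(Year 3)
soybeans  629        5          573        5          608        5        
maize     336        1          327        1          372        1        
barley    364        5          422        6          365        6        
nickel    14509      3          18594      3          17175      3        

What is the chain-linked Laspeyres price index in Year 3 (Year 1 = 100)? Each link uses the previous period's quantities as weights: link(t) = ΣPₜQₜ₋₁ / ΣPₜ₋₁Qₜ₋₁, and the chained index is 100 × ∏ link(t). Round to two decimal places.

Link Year 1→Year 2:
ΣP(Year 2)Q(Year 1) = 573×5 + 327×1 + 422×5 + 18594×3 = 2865 + 327 + 2110 + 55782 = 61084
ΣP(Year 1)Q(Year 1) = 629×5 + 336×1 + 364×5 + 14509×3 = 3145 + 336 + 1820 + 43527 = 48828
link = 61084/48828 = 1.251004
Link Year 2→Year 3:
ΣP(Year 3)Q(Year 2) = 608×5 + 372×1 + 365×6 + 17175×3 = 3040 + 372 + 2190 + 51525 = 57127
ΣP(Year 2)Q(Year 2) = 573×5 + 327×1 + 422×6 + 18594×3 = 2865 + 327 + 2532 + 55782 = 61506
link = 57127/61506 = 0.928804
Chained index = 100 × 1.251004 × 0.928804 = 116.1937

116.19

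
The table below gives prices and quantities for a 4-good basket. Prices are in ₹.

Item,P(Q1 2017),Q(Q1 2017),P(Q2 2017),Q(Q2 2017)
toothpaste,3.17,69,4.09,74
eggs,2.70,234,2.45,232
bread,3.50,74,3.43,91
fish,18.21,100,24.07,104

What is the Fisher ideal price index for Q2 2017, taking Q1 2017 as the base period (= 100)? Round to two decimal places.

Laspeyres component (base-period weights):
ΣP(Q2 2017)Q(Q1 2017) = 4.09×69 + 2.45×234 + 3.43×74 + 24.07×100 = 282.21 + 573.3 + 253.82 + 2407 = 3516.33
ΣP(Q1 2017)Q(Q1 2017) = 3.17×69 + 2.70×234 + 3.50×74 + 18.21×100 = 218.73 + 631.8 + 259 + 1821 = 2930.53
L = 3516.33 / 2930.53 × 100 = 119.9896
Paasche component (current-period weights):
ΣP(Q2 2017)Q(Q2 2017) = 4.09×74 + 2.45×232 + 3.43×91 + 24.07×104 = 302.66 + 568.4 + 312.13 + 2503.28 = 3686.47
ΣP(Q1 2017)Q(Q2 2017) = 3.17×74 + 2.70×232 + 3.50×91 + 18.21×104 = 234.58 + 626.4 + 318.5 + 1893.84 = 3073.32
P = 3686.47 / 3073.32 × 100 = 119.9507
Fisher = √(L × P) = √(119.9896 × 119.9507) = 119.9701

119.97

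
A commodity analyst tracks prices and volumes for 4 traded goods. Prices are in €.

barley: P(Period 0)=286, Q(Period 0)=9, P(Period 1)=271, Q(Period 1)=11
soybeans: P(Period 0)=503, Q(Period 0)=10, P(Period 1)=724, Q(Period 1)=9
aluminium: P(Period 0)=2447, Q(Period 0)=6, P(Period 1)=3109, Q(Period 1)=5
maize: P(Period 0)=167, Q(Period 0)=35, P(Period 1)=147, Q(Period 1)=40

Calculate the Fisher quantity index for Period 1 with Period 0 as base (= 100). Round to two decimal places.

Laspeyres component (base-period weights):
ΣP(Period 0)Q(Period 1) = 286×11 + 503×9 + 2447×5 + 167×40 = 3146 + 4527 + 12235 + 6680 = 26588
ΣP(Period 0)Q(Period 0) = 286×9 + 503×10 + 2447×6 + 167×35 = 2574 + 5030 + 14682 + 5845 = 28131
L = 26588 / 28131 × 100 = 94.5149
Paasche component (current-period weights):
ΣP(Period 1)Q(Period 1) = 271×11 + 724×9 + 3109×5 + 147×40 = 2981 + 6516 + 15545 + 5880 = 30922
ΣP(Period 1)Q(Period 0) = 271×9 + 724×10 + 3109×6 + 147×35 = 2439 + 7240 + 18654 + 5145 = 33478
P = 30922 / 33478 × 100 = 92.3651
Fisher = √(L × P) = √(94.5149 × 92.3651) = 93.4339

93.43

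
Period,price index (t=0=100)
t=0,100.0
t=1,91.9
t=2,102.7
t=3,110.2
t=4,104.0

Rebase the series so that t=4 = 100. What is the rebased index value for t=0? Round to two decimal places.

96.15

Rebased(t=0) = 100.0 / 104.0 × 100 = 96.1538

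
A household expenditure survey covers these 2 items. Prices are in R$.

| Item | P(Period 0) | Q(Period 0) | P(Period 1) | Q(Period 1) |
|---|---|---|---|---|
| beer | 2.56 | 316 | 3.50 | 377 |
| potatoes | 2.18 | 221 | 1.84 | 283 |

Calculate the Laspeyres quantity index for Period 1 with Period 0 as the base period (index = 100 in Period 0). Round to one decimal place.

Laspeyres quantity index uses base-period prices as weights.
ΣP(Period 0)·Q(Period 1) = 2.56×377 + 2.18×283 = 965.12 + 616.94 = 1582.06
ΣP(Period 0)·Q(Period 0) = 2.56×316 + 2.18×221 = 808.96 + 481.78 = 1290.74
Index = 1582.06 / 1290.74 × 100 = 122.5700

122.6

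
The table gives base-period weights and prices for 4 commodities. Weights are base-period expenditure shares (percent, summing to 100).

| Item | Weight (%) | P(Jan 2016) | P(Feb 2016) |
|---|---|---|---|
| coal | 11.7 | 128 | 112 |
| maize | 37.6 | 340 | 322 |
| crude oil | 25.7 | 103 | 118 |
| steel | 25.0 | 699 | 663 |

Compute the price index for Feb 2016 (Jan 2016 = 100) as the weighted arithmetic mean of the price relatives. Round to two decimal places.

99.00

coal: 11.7 × (112/128) = 11.7 × 0.875000 = 10.2375
maize: 37.6 × (322/340) = 37.6 × 0.947059 = 35.6094
crude oil: 25.7 × (118/103) = 25.7 × 1.145631 = 29.4427
steel: 25.0 × (663/699) = 25.0 × 0.948498 = 23.7124
Index = Σ wᵢ·(p₁ᵢ/p₀ᵢ) = 10.2375 + 35.6094 + 29.4427 + 23.7124 = 99.0021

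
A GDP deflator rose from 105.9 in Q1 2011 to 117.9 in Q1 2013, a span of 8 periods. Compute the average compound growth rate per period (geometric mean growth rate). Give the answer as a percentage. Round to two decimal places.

1.35%

Growth factor = (117.9/105.9)^(1/8) = (1.113314)^(1/8) = 1.013508
Growth rate = 1.013508 − 1 = 0.013508 = 1.3508%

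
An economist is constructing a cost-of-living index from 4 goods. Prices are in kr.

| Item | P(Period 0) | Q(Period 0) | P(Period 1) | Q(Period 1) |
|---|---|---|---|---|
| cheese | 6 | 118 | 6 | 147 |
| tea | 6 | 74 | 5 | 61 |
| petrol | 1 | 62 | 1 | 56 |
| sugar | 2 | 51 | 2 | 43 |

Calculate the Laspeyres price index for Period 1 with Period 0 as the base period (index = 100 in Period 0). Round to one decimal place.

94.4

Laspeyres price index uses base-period quantities as weights.
ΣP(Period 1)·Q(Period 0) = 6×118 + 5×74 + 1×62 + 2×51 = 708 + 370 + 62 + 102 = 1242
ΣP(Period 0)·Q(Period 0) = 6×118 + 6×74 + 1×62 + 2×51 = 708 + 444 + 62 + 102 = 1316
Index = 1242 / 1316 × 100 = 94.3769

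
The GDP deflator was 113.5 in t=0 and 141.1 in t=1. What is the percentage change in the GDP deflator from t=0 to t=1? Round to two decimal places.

Change = (141.1 − 113.5) / 113.5 × 100
       = 27.6 / 113.5 × 100 = 24.3172%

24.32%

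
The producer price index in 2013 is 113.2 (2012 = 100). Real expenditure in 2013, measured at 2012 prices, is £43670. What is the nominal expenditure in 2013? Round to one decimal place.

Nominal = Real × (Index/100) = 43670 × (113.2/100)
        = 43670 × 1.132 = 49434.4400

49434.4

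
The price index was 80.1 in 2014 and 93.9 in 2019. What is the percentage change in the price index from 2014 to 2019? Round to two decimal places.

17.23%

Change = (93.9 − 80.1) / 80.1 × 100
       = 13.8 / 80.1 × 100 = 17.2285%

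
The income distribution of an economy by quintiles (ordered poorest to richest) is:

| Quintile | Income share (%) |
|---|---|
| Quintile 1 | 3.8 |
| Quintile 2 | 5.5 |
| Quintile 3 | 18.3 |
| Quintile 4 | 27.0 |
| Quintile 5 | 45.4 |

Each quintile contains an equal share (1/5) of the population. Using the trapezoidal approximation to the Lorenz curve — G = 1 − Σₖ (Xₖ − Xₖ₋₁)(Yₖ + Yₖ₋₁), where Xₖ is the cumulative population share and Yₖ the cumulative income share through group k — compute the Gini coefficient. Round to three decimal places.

Cumulative income shares Yₖ: 0.0380, 0.0930, 0.2760, 0.5460, 1.0000
Σ (Xₖ−Xₖ₋₁)(Yₖ+Yₖ₋₁) = (1/5)(0.0380+0.0000) + (1/5)(0.0930+0.0380) + (1/5)(0.2760+0.0930) + (1/5)(0.5460+0.2760) + (1/5)(1.0000+0.5460)
  = 0.0076 + 0.0262 + 0.0738 + 0.1644 + 0.3092 = 0.5812
G = 1 − 0.5812 = 0.4188

0.419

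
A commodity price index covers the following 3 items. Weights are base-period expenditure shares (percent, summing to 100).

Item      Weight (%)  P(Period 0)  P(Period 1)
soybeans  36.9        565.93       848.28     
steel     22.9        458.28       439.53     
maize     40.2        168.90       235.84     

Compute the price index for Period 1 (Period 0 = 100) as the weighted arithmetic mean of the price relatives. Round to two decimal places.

133.41

soybeans: 36.9 × (848.28/565.93) = 36.9 × 1.498913 = 55.3099
steel: 22.9 × (439.53/458.28) = 22.9 × 0.959086 = 21.9631
maize: 40.2 × (235.84/168.90) = 40.2 × 1.396329 = 56.1324
Index = Σ wᵢ·(p₁ᵢ/p₀ᵢ) = 55.3099 + 21.9631 + 56.1324 = 133.4054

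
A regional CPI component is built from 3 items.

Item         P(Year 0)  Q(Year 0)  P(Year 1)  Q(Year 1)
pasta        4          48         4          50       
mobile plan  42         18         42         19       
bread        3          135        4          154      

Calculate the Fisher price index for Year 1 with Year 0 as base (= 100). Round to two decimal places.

110.26

Laspeyres component (base-period weights):
ΣP(Year 1)Q(Year 0) = 4×48 + 42×18 + 4×135 = 192 + 756 + 540 = 1488
ΣP(Year 0)Q(Year 0) = 4×48 + 42×18 + 3×135 = 192 + 756 + 405 = 1353
L = 1488 / 1353 × 100 = 109.9778
Paasche component (current-period weights):
ΣP(Year 1)Q(Year 1) = 4×50 + 42×19 + 4×154 = 200 + 798 + 616 = 1614
ΣP(Year 0)Q(Year 1) = 4×50 + 42×19 + 3×154 = 200 + 798 + 462 = 1460
P = 1614 / 1460 × 100 = 110.5479
Fisher = √(L × P) = √(109.9778 × 110.5479) = 110.2625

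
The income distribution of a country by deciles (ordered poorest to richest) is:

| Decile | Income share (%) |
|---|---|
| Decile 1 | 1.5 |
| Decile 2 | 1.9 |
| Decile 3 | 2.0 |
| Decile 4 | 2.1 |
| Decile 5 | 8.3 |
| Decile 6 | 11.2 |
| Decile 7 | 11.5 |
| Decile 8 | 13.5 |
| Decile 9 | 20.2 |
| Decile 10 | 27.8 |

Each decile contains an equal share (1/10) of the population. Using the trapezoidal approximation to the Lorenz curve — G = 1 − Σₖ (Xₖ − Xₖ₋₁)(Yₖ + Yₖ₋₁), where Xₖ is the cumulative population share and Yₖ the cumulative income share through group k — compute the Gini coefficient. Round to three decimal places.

Cumulative income shares Yₖ: 0.0150, 0.0340, 0.0540, 0.0750, 0.1580, 0.2700, 0.3850, 0.5200, 0.7220, 1.0000
Σ (Xₖ−Xₖ₋₁)(Yₖ+Yₖ₋₁) = (1/10)(0.0150+0.0000) + (1/10)(0.0340+0.0150) + (1/10)(0.0540+0.0340) + (1/10)(0.0750+0.0540) + (1/10)(0.1580+0.0750) + (1/10)(0.2700+0.1580) + (1/10)(0.3850+0.2700) + (1/10)(0.5200+0.3850) + (1/10)(0.7220+0.5200) + (1/10)(1.0000+0.7220)
  = 0.0015 + 0.0049 + 0.0088 + 0.0129 + 0.0233 + 0.0428 + 0.0655 + 0.0905 + 0.1242 + 0.1722 = 0.5466
G = 1 − 0.5466 = 0.4534

0.453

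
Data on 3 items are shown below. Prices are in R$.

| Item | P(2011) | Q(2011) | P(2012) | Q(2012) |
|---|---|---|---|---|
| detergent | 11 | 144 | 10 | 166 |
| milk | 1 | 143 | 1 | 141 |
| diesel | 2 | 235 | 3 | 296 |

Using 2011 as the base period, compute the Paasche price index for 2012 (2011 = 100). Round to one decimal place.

Paasche price index uses current-period quantities as weights.
ΣP(2012)·Q(2012) = 10×166 + 1×141 + 3×296 = 1660 + 141 + 888 = 2689
ΣP(2011)·Q(2012) = 11×166 + 1×141 + 2×296 = 1826 + 141 + 592 = 2559
Index = 2689 / 2559 × 100 = 105.0801

105.1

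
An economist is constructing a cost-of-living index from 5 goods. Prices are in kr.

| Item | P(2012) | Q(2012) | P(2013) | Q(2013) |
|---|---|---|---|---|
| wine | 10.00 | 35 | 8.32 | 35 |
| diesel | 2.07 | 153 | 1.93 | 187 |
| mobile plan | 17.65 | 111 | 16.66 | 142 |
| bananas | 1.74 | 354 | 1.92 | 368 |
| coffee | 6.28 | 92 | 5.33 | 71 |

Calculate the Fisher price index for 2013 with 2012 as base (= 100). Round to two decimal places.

94.58

Laspeyres component (base-period weights):
ΣP(2013)Q(2012) = 8.32×35 + 1.93×153 + 16.66×111 + 1.92×354 + 5.33×92 = 291.2 + 295.29 + 1849.26 + 679.68 + 490.36 = 3605.79
ΣP(2012)Q(2012) = 10.00×35 + 2.07×153 + 17.65×111 + 1.74×354 + 6.28×92 = 350 + 316.71 + 1959.15 + 615.96 + 577.76 = 3819.58
L = 3605.79 / 3819.58 × 100 = 94.4028
Paasche component (current-period weights):
ΣP(2013)Q(2013) = 8.32×35 + 1.93×187 + 16.66×142 + 1.92×368 + 5.33×71 = 291.2 + 360.91 + 2365.72 + 706.56 + 378.43 = 4102.82
ΣP(2012)Q(2013) = 10.00×35 + 2.07×187 + 17.65×142 + 1.74×368 + 6.28×71 = 350 + 387.09 + 2506.3 + 640.32 + 445.88 = 4329.59
P = 4102.82 / 4329.59 × 100 = 94.7623
Fisher = √(L × P) = √(94.4028 × 94.7623) = 94.5824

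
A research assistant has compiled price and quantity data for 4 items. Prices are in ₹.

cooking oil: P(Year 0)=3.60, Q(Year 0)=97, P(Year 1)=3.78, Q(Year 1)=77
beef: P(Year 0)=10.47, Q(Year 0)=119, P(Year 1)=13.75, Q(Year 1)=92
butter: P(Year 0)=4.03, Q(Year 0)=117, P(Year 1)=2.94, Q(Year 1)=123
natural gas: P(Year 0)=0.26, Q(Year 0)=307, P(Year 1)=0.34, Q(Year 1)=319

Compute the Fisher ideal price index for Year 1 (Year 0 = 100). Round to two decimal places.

Laspeyres component (base-period weights):
ΣP(Year 1)Q(Year 0) = 3.78×97 + 13.75×119 + 2.94×117 + 0.34×307 = 366.66 + 1636.25 + 343.98 + 104.38 = 2451.27
ΣP(Year 0)Q(Year 0) = 3.60×97 + 10.47×119 + 4.03×117 + 0.26×307 = 349.2 + 1245.93 + 471.51 + 79.82 = 2146.46
L = 2451.27 / 2146.46 × 100 = 114.2006
Paasche component (current-period weights):
ΣP(Year 1)Q(Year 1) = 3.78×77 + 13.75×92 + 2.94×123 + 0.34×319 = 291.06 + 1265 + 361.62 + 108.46 = 2026.14
ΣP(Year 0)Q(Year 1) = 3.60×77 + 10.47×92 + 4.03×123 + 0.26×319 = 277.2 + 963.24 + 495.69 + 82.94 = 1819.07
P = 2026.14 / 1819.07 × 100 = 111.3833
Fisher = √(L × P) = √(114.2006 × 111.3833) = 112.7831

112.78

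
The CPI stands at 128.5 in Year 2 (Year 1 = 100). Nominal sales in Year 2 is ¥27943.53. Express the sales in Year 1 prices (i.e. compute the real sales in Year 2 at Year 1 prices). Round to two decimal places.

Real = Nominal ÷ (Index/100) = 27943.53 ÷ (128.5/100)
     = 27943.53 ÷ 1.285 = 21745.9377

21745.94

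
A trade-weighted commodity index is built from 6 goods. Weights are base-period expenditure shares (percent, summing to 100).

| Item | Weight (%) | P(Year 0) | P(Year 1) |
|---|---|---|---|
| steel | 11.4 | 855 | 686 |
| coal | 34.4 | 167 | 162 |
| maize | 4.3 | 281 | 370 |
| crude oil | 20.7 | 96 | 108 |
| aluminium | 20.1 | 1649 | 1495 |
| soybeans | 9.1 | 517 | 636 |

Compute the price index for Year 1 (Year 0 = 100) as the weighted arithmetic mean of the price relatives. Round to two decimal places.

100.88

steel: 11.4 × (686/855) = 11.4 × 0.802339 = 9.1467
coal: 34.4 × (162/167) = 34.4 × 0.970060 = 33.3701
maize: 4.3 × (370/281) = 4.3 × 1.316726 = 5.6619
crude oil: 20.7 × (108/96) = 20.7 × 1.125000 = 23.2875
aluminium: 20.1 × (1495/1649) = 20.1 × 0.906610 = 18.2229
soybeans: 9.1 × (636/517) = 9.1 × 1.230174 = 11.1946
Index = Σ wᵢ·(p₁ᵢ/p₀ᵢ) = 9.1467 + 33.3701 + 5.6619 + 23.2875 + 18.2229 + 11.1946 = 100.8836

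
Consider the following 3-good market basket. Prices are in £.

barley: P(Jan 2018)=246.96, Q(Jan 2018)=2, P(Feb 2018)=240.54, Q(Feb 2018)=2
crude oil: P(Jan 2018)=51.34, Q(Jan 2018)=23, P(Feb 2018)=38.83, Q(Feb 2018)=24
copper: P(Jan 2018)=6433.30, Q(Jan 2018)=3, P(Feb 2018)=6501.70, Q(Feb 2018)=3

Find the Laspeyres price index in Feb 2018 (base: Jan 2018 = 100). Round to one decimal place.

99.5

Laspeyres price index uses base-period quantities as weights.
ΣP(Feb 2018)·Q(Jan 2018) = 240.54×2 + 38.83×23 + 6501.70×3 = 481.08 + 893.09 + 19505.1 = 20879.27
ΣP(Jan 2018)·Q(Jan 2018) = 246.96×2 + 51.34×23 + 6433.30×3 = 493.92 + 1180.82 + 19299.9 = 20974.64
Index = 20879.27 / 20974.64 × 100 = 99.5453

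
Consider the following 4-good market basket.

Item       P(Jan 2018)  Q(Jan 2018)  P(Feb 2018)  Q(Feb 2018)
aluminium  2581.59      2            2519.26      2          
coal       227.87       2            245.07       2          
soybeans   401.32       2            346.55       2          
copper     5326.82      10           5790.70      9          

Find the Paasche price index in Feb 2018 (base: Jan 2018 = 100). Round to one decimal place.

Paasche price index uses current-period quantities as weights.
ΣP(Feb 2018)·Q(Feb 2018) = 2519.26×2 + 245.07×2 + 346.55×2 + 5790.70×9 = 5038.52 + 490.14 + 693.1 + 52116.3 = 58338.06
ΣP(Jan 2018)·Q(Feb 2018) = 2581.59×2 + 227.87×2 + 401.32×2 + 5326.82×9 = 5163.18 + 455.74 + 802.64 + 47941.38 = 54362.94
Index = 58338.06 / 54362.94 × 100 = 107.3122

107.3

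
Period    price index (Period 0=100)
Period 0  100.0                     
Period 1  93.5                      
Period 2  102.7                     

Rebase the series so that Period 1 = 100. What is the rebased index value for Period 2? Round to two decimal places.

109.84

Rebased(Period 2) = 102.7 / 93.5 × 100 = 109.8396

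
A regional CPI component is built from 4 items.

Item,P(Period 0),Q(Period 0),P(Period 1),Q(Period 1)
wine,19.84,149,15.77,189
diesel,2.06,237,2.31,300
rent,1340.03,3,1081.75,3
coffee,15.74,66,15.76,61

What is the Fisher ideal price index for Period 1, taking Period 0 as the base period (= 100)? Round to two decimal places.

84.38

Laspeyres component (base-period weights):
ΣP(Period 1)Q(Period 0) = 15.77×149 + 2.31×237 + 1081.75×3 + 15.76×66 = 2349.73 + 547.47 + 3245.25 + 1040.16 = 7182.61
ΣP(Period 0)Q(Period 0) = 19.84×149 + 2.06×237 + 1340.03×3 + 15.74×66 = 2956.16 + 488.22 + 4020.09 + 1038.84 = 8503.31
L = 7182.61 / 8503.31 × 100 = 84.4684
Paasche component (current-period weights):
ΣP(Period 1)Q(Period 1) = 15.77×189 + 2.31×300 + 1081.75×3 + 15.76×61 = 2980.53 + 693 + 3245.25 + 961.36 = 7880.14
ΣP(Period 0)Q(Period 1) = 19.84×189 + 2.06×300 + 1340.03×3 + 15.74×61 = 3749.76 + 618 + 4020.09 + 960.14 = 9347.99
P = 7880.14 / 9347.99 × 100 = 84.2977
Fisher = √(L × P) = √(84.4684 × 84.2977) = 84.3830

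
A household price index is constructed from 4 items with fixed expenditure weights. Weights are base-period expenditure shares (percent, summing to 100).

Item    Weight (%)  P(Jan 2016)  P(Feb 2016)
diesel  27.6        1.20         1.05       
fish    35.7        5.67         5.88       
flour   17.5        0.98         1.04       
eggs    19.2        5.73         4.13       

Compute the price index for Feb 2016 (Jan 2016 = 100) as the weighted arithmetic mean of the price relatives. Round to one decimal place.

diesel: 27.6 × (1.05/1.20) = 27.6 × 0.875000 = 24.1500
fish: 35.7 × (5.88/5.67) = 35.7 × 1.037037 = 37.0222
flour: 17.5 × (1.04/0.98) = 17.5 × 1.061224 = 18.5714
eggs: 19.2 × (4.13/5.73) = 19.2 × 0.720768 = 13.8387
Index = Σ wᵢ·(p₁ᵢ/p₀ᵢ) = 24.1500 + 37.0222 + 18.5714 + 13.8387 = 93.5824

93.6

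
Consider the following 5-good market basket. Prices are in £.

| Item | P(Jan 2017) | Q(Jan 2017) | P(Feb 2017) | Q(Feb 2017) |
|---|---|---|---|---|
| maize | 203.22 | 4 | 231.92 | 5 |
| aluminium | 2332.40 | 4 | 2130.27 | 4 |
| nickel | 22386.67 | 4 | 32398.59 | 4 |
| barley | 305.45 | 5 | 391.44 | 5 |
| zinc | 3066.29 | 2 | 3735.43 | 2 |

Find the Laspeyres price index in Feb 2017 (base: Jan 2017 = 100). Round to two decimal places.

Laspeyres price index uses base-period quantities as weights.
ΣP(Feb 2017)·Q(Jan 2017) = 231.92×4 + 2130.27×4 + 32398.59×4 + 391.44×5 + 3735.43×2 = 927.68 + 8521.08 + 129594.36 + 1957.2 + 7470.86 = 148471.18
ΣP(Jan 2017)·Q(Jan 2017) = 203.22×4 + 2332.40×4 + 22386.67×4 + 305.45×5 + 3066.29×2 = 812.88 + 9329.6 + 89546.68 + 1527.25 + 6132.58 = 107348.99
Index = 148471.18 / 107348.99 × 100 = 138.3070

138.31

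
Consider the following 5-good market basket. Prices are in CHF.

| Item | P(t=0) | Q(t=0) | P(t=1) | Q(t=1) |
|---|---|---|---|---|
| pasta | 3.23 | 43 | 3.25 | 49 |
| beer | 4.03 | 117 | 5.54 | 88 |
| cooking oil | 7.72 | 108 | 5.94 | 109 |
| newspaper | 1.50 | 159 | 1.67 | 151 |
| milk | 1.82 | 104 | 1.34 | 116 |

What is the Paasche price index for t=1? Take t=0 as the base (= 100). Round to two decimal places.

94.97

Paasche price index uses current-period quantities as weights.
ΣP(t=1)·Q(t=1) = 3.25×49 + 5.54×88 + 5.94×109 + 1.67×151 + 1.34×116 = 159.25 + 487.52 + 647.46 + 252.17 + 155.44 = 1701.84
ΣP(t=0)·Q(t=1) = 3.23×49 + 4.03×88 + 7.72×109 + 1.50×151 + 1.82×116 = 158.27 + 354.64 + 841.48 + 226.5 + 211.12 = 1792.01
Index = 1701.84 / 1792.01 × 100 = 94.9682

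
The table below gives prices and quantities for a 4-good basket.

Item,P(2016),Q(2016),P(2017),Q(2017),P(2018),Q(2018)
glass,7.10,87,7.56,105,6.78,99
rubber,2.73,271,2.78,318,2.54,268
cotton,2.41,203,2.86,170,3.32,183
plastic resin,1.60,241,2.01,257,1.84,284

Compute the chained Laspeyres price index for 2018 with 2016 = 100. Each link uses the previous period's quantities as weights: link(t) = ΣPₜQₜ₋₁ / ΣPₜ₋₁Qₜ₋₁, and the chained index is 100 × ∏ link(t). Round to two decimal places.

105.80

Link 2016→2017:
ΣP(2017)Q(2016) = 7.56×87 + 2.78×271 + 2.86×203 + 2.01×241 = 657.72 + 753.38 + 580.58 + 484.41 = 2476.09
ΣP(2016)Q(2016) = 7.10×87 + 2.73×271 + 2.41×203 + 1.60×241 = 617.7 + 739.83 + 489.23 + 385.6 = 2232.36
link = 2476.09/2232.36 = 1.109180
Link 2017→2018:
ΣP(2018)Q(2017) = 6.78×105 + 2.54×318 + 3.32×170 + 1.84×257 = 711.9 + 807.72 + 564.4 + 472.88 = 2556.9
ΣP(2017)Q(2017) = 7.56×105 + 2.78×318 + 2.86×170 + 2.01×257 = 793.8 + 884.04 + 486.2 + 516.57 = 2680.61
link = 2556.9/2680.61 = 0.953850
Chained index = 100 × 1.109180 × 0.953850 = 105.7992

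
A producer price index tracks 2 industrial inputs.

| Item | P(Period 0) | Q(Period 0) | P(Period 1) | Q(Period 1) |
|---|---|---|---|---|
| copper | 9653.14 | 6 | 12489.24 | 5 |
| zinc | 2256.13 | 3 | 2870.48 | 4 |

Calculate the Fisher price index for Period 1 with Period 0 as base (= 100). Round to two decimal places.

Laspeyres component (base-period weights):
ΣP(Period 1)Q(Period 0) = 12489.24×6 + 2870.48×3 = 74935.44 + 8611.44 = 83546.88
ΣP(Period 0)Q(Period 0) = 9653.14×6 + 2256.13×3 = 57918.84 + 6768.39 = 64687.23
L = 83546.88 / 64687.23 × 100 = 129.1551
Paasche component (current-period weights):
ΣP(Period 1)Q(Period 1) = 12489.24×5 + 2870.48×4 = 62446.2 + 11481.92 = 73928.12
ΣP(Period 0)Q(Period 1) = 9653.14×5 + 2256.13×4 = 48265.7 + 9024.52 = 57290.22
P = 73928.12 / 57290.22 × 100 = 129.0414
Fisher = √(L × P) = √(129.1551 × 129.0414) = 129.0983

129.10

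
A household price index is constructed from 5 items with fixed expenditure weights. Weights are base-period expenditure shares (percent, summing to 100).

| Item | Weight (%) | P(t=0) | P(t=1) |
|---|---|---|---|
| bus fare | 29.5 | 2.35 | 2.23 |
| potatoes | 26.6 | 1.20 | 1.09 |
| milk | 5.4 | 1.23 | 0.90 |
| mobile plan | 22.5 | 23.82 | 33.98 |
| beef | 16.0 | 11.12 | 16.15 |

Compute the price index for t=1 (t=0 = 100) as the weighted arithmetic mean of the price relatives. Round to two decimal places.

bus fare: 29.5 × (2.23/2.35) = 29.5 × 0.948936 = 27.9936
potatoes: 26.6 × (1.09/1.20) = 26.6 × 0.908333 = 24.1617
milk: 5.4 × (0.90/1.23) = 5.4 × 0.731707 = 3.9512
mobile plan: 22.5 × (33.98/23.82) = 22.5 × 1.426532 = 32.0970
beef: 16.0 × (16.15/11.12) = 16.0 × 1.452338 = 23.2374
Index = Σ wᵢ·(p₁ᵢ/p₀ᵢ) = 27.9936 + 24.1617 + 3.9512 + 32.0970 + 23.2374 = 111.4409

111.44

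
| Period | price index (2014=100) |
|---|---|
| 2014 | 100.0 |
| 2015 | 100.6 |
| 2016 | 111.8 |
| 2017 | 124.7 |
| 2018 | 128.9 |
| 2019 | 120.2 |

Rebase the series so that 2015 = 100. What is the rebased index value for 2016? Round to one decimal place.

Rebased(2016) = 111.8 / 100.6 × 100 = 111.1332

111.1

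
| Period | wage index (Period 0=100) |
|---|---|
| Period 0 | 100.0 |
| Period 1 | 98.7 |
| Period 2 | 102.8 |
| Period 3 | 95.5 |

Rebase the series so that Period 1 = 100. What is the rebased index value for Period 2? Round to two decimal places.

104.15

Rebased(Period 2) = 102.8 / 98.7 × 100 = 104.1540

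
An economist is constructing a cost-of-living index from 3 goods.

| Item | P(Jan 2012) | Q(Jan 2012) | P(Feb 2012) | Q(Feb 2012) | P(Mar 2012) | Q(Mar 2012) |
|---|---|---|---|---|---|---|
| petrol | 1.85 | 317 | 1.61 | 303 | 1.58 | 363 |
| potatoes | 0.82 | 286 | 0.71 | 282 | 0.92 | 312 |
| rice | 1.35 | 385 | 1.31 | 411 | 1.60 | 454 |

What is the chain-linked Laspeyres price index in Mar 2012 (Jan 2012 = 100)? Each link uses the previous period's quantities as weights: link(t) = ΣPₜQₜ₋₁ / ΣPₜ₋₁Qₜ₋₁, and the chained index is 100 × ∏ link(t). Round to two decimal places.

103.37

Link Jan 2012→Feb 2012:
ΣP(Feb 2012)Q(Jan 2012) = 1.61×317 + 0.71×286 + 1.31×385 = 510.37 + 203.06 + 504.35 = 1217.78
ΣP(Jan 2012)Q(Jan 2012) = 1.85×317 + 0.82×286 + 1.35×385 = 586.45 + 234.52 + 519.75 = 1340.72
link = 1217.78/1340.72 = 0.908303
Link Feb 2012→Mar 2012:
ΣP(Mar 2012)Q(Feb 2012) = 1.58×303 + 0.92×282 + 1.60×411 = 478.74 + 259.44 + 657.6 = 1395.78
ΣP(Feb 2012)Q(Feb 2012) = 1.61×303 + 0.71×282 + 1.31×411 = 487.83 + 200.22 + 538.41 = 1226.46
link = 1395.78/1226.46 = 1.138056
Chained index = 100 × 0.908303 × 1.138056 = 103.3700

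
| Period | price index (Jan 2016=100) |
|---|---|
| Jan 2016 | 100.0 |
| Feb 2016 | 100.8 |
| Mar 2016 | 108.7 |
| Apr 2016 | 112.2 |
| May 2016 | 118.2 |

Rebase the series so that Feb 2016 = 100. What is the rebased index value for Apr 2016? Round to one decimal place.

Rebased(Apr 2016) = 112.2 / 100.8 × 100 = 111.3095

111.3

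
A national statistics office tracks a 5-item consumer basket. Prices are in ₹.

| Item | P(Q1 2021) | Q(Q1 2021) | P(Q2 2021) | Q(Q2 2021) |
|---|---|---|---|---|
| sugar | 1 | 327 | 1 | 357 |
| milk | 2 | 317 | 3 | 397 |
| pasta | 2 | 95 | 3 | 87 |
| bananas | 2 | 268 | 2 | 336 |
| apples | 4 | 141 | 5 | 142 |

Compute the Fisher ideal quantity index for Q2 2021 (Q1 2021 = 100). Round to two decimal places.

Laspeyres component (base-period weights):
ΣP(Q1 2021)Q(Q2 2021) = 1×357 + 2×397 + 2×87 + 2×336 + 4×142 = 357 + 794 + 174 + 672 + 568 = 2565
ΣP(Q1 2021)Q(Q1 2021) = 1×327 + 2×317 + 2×95 + 2×268 + 4×141 = 327 + 634 + 190 + 536 + 564 = 2251
L = 2565 / 2251 × 100 = 113.9494
Paasche component (current-period weights):
ΣP(Q2 2021)Q(Q2 2021) = 1×357 + 3×397 + 3×87 + 2×336 + 5×142 = 357 + 1191 + 261 + 672 + 710 = 3191
ΣP(Q2 2021)Q(Q1 2021) = 1×327 + 3×317 + 3×95 + 2×268 + 5×141 = 327 + 951 + 285 + 536 + 705 = 2804
P = 3191 / 2804 × 100 = 113.8017
Fisher = √(L × P) = √(113.9494 × 113.8017) = 113.8755

113.88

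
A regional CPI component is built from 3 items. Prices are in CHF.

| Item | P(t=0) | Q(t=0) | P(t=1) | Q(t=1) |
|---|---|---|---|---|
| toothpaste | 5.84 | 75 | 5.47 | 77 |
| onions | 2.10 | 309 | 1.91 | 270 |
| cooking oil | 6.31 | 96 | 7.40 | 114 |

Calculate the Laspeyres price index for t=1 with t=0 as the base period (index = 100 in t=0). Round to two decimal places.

Laspeyres price index uses base-period quantities as weights.
ΣP(t=1)·Q(t=0) = 5.47×75 + 1.91×309 + 7.40×96 = 410.25 + 590.19 + 710.4 = 1710.84
ΣP(t=0)·Q(t=0) = 5.84×75 + 2.10×309 + 6.31×96 = 438 + 648.9 + 605.76 = 1692.66
Index = 1710.84 / 1692.66 × 100 = 101.0740

101.07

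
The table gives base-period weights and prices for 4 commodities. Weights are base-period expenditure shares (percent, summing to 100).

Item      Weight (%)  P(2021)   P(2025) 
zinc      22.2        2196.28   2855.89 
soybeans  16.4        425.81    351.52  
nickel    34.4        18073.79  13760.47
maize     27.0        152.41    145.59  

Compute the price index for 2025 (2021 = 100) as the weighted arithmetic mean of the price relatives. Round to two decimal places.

zinc: 22.2 × (2855.89/2196.28) = 22.2 × 1.300331 = 28.8673
soybeans: 16.4 × (351.52/425.81) = 16.4 × 0.825533 = 13.5387
nickel: 34.4 × (13760.47/18073.79) = 34.4 × 0.761349 = 26.1904
maize: 27.0 × (145.59/152.41) = 27.0 × 0.955252 = 25.7918
Index = Σ wᵢ·(p₁ᵢ/p₀ᵢ) = 28.8673 + 13.5387 + 26.1904 + 25.7918 = 94.3883

94.39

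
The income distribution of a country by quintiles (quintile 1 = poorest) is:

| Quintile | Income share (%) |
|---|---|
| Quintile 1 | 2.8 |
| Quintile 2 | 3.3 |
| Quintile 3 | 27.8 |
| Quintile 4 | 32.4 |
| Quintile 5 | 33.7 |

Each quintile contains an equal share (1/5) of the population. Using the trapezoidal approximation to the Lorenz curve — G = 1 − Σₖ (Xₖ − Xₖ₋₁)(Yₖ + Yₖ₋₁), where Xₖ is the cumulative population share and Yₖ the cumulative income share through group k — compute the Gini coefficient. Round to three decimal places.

Cumulative income shares Yₖ: 0.0280, 0.0610, 0.3390, 0.6630, 1.0000
Σ (Xₖ−Xₖ₋₁)(Yₖ+Yₖ₋₁) = (1/5)(0.0280+0.0000) + (1/5)(0.0610+0.0280) + (1/5)(0.3390+0.0610) + (1/5)(0.6630+0.3390) + (1/5)(1.0000+0.6630)
  = 0.0056 + 0.0178 + 0.0800 + 0.2004 + 0.3326 = 0.6364
G = 1 − 0.6364 = 0.3636

0.364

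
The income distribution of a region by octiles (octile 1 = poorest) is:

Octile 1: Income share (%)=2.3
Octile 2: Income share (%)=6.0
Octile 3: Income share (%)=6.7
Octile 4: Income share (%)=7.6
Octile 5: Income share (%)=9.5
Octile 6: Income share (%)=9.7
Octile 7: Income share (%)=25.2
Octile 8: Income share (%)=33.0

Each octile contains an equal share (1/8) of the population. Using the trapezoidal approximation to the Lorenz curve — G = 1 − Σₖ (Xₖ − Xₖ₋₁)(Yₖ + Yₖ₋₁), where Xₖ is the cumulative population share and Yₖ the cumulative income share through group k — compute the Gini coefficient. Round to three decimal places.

0.402

Cumulative income shares Yₖ: 0.0230, 0.0830, 0.1500, 0.2260, 0.3210, 0.4180, 0.6700, 1.0000
Σ (Xₖ−Xₖ₋₁)(Yₖ+Yₖ₋₁) = (1/8)(0.0230+0.0000) + (1/8)(0.0830+0.0230) + (1/8)(0.1500+0.0830) + (1/8)(0.2260+0.1500) + (1/8)(0.3210+0.2260) + (1/8)(0.4180+0.3210) + (1/8)(0.6700+0.4180) + (1/8)(1.0000+0.6700)
  = 0.0029 + 0.0132 + 0.0291 + 0.0470 + 0.0684 + 0.0924 + 0.1360 + 0.2087 = 0.5977
G = 1 − 0.5977 = 0.4023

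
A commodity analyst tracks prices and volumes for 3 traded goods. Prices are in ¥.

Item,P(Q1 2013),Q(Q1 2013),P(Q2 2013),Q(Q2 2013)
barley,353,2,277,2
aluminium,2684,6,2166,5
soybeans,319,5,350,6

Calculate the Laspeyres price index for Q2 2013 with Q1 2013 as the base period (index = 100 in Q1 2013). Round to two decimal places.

83.13

Laspeyres price index uses base-period quantities as weights.
ΣP(Q2 2013)·Q(Q1 2013) = 277×2 + 2166×6 + 350×5 = 554 + 12996 + 1750 = 15300
ΣP(Q1 2013)·Q(Q1 2013) = 353×2 + 2684×6 + 319×5 = 706 + 16104 + 1595 = 18405
Index = 15300 / 18405 × 100 = 83.1296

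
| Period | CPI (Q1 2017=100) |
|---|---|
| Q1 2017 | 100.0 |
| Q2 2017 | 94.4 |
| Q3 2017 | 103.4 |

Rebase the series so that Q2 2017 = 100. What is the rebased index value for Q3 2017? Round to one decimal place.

109.5

Rebased(Q3 2017) = 103.4 / 94.4 × 100 = 109.5339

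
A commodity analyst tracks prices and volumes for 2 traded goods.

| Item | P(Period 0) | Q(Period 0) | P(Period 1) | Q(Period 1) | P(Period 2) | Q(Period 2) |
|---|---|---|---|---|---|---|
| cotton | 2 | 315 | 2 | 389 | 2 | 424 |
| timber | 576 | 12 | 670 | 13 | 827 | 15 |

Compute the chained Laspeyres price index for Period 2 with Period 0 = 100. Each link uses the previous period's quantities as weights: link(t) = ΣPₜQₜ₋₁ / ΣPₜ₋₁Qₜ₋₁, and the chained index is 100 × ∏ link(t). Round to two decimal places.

139.68

Link Period 0→Period 1:
ΣP(Period 1)Q(Period 0) = 2×315 + 670×12 = 630 + 8040 = 8670
ΣP(Period 0)Q(Period 0) = 2×315 + 576×12 = 630 + 6912 = 7542
link = 8670/7542 = 1.149562
Link Period 1→Period 2:
ΣP(Period 2)Q(Period 1) = 2×389 + 827×13 = 778 + 10751 = 11529
ΣP(Period 1)Q(Period 1) = 2×389 + 670×13 = 778 + 8710 = 9488
link = 11529/9488 = 1.215114
Chained index = 100 × 1.149562 × 1.215114 = 139.6849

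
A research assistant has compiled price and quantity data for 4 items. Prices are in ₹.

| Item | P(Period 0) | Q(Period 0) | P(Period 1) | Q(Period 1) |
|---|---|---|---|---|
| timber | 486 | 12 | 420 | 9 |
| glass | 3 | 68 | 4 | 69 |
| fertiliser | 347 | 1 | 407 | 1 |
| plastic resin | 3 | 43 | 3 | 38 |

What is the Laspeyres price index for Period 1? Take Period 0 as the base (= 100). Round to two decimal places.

Laspeyres price index uses base-period quantities as weights.
ΣP(Period 1)·Q(Period 0) = 420×12 + 4×68 + 407×1 + 3×43 = 5040 + 272 + 407 + 129 = 5848
ΣP(Period 0)·Q(Period 0) = 486×12 + 3×68 + 347×1 + 3×43 = 5832 + 204 + 347 + 129 = 6512
Index = 5848 / 6512 × 100 = 89.8034

89.80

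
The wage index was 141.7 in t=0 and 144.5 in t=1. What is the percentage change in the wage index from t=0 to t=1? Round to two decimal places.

1.98%

Change = (144.5 − 141.7) / 141.7 × 100
       = 2.8 / 141.7 × 100 = 1.9760%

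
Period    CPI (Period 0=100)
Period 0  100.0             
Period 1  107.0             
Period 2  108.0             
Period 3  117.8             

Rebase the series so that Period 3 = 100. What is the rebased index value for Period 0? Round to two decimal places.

84.89

Rebased(Period 0) = 100.0 / 117.8 × 100 = 84.8896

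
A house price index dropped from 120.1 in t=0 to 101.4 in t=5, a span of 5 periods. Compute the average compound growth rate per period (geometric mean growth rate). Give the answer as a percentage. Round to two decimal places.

Growth factor = (101.4/120.1)^(1/5) = (0.844296)^(1/5) = 0.966716
Growth rate = 0.966716 − 1 = -0.033284 = -3.3284%

-3.33%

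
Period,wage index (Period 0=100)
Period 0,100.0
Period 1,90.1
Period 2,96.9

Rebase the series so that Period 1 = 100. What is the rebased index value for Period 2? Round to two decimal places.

107.55

Rebased(Period 2) = 96.9 / 90.1 × 100 = 107.5472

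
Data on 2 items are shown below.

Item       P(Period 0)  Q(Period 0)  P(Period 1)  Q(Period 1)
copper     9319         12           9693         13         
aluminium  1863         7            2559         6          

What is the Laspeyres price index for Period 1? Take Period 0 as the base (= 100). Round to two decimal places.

107.50

Laspeyres price index uses base-period quantities as weights.
ΣP(Period 1)·Q(Period 0) = 9693×12 + 2559×7 = 116316 + 17913 = 134229
ΣP(Period 0)·Q(Period 0) = 9319×12 + 1863×7 = 111828 + 13041 = 124869
Index = 134229 / 124869 × 100 = 107.4959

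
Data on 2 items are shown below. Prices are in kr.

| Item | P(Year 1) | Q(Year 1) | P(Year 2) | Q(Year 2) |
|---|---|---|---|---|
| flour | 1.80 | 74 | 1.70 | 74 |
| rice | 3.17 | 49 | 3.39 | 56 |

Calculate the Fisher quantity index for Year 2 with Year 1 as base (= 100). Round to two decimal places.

Laspeyres component (base-period weights):
ΣP(Year 1)Q(Year 2) = 1.80×74 + 3.17×56 = 133.2 + 177.52 = 310.72
ΣP(Year 1)Q(Year 1) = 1.80×74 + 3.17×49 = 133.2 + 155.33 = 288.53
L = 310.72 / 288.53 × 100 = 107.6907
Paasche component (current-period weights):
ΣP(Year 2)Q(Year 2) = 1.70×74 + 3.39×56 = 125.8 + 189.84 = 315.64
ΣP(Year 2)Q(Year 1) = 1.70×74 + 3.39×49 = 125.8 + 166.11 = 291.91
P = 315.64 / 291.91 × 100 = 108.1292
Fisher = √(L × P) = √(107.6907 × 108.1292) = 107.9097

107.91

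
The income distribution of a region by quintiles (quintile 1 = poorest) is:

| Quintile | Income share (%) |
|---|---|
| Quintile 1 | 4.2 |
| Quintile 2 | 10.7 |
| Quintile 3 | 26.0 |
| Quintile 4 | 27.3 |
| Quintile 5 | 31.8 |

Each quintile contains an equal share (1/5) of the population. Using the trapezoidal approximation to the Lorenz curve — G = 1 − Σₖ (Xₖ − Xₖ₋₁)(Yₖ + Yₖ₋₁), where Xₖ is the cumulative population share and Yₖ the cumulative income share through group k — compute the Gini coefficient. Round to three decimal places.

0.287

Cumulative income shares Yₖ: 0.0420, 0.1490, 0.4090, 0.6820, 1.0000
Σ (Xₖ−Xₖ₋₁)(Yₖ+Yₖ₋₁) = (1/5)(0.0420+0.0000) + (1/5)(0.1490+0.0420) + (1/5)(0.4090+0.1490) + (1/5)(0.6820+0.4090) + (1/5)(1.0000+0.6820)
  = 0.0084 + 0.0382 + 0.1116 + 0.2182 + 0.3364 = 0.7128
G = 1 − 0.7128 = 0.2872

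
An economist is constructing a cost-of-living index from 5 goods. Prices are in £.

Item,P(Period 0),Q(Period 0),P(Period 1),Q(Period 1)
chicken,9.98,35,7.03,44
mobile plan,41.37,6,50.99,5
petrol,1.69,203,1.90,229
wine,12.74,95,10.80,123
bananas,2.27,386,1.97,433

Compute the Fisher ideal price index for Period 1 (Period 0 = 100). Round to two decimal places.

89.38

Laspeyres component (base-period weights):
ΣP(Period 1)Q(Period 0) = 7.03×35 + 50.99×6 + 1.90×203 + 10.80×95 + 1.97×386 = 246.05 + 305.94 + 385.7 + 1026 + 760.42 = 2724.11
ΣP(Period 0)Q(Period 0) = 9.98×35 + 41.37×6 + 1.69×203 + 12.74×95 + 2.27×386 = 349.3 + 248.22 + 343.07 + 1210.3 + 876.22 = 3027.11
L = 2724.11 / 3027.11 × 100 = 89.9905
Paasche component (current-period weights):
ΣP(Period 1)Q(Period 1) = 7.03×44 + 50.99×5 + 1.90×229 + 10.80×123 + 1.97×433 = 309.32 + 254.95 + 435.1 + 1328.4 + 853.01 = 3180.78
ΣP(Period 0)Q(Period 1) = 9.98×44 + 41.37×5 + 1.69×229 + 12.74×123 + 2.27×433 = 439.12 + 206.85 + 387.01 + 1567.02 + 982.91 = 3582.91
P = 3180.78 / 3582.91 × 100 = 88.7764
Fisher = √(L × P) = √(89.9905 × 88.7764) = 89.3814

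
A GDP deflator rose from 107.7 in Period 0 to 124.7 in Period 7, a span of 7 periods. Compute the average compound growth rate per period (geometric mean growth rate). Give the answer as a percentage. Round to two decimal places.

Growth factor = (124.7/107.7)^(1/7) = (1.157846)^(1/7) = 1.021158
Growth rate = 1.021158 − 1 = 0.021158 = 2.1158%

2.12%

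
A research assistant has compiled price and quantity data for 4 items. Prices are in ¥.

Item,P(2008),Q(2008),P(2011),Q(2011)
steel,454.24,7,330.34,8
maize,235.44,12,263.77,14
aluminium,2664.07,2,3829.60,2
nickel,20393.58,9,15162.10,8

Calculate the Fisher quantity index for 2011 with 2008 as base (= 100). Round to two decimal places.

Laspeyres component (base-period weights):
ΣP(2008)Q(2011) = 454.24×8 + 235.44×14 + 2664.07×2 + 20393.58×8 = 3633.92 + 3296.16 + 5328.14 + 163148.64 = 175406.86
ΣP(2008)Q(2008) = 454.24×7 + 235.44×12 + 2664.07×2 + 20393.58×9 = 3179.68 + 2825.28 + 5328.14 + 183542.22 = 194875.32
L = 175406.86 / 194875.32 × 100 = 90.0098
Paasche component (current-period weights):
ΣP(2011)Q(2011) = 330.34×8 + 263.77×14 + 3829.60×2 + 15162.10×8 = 2642.72 + 3692.78 + 7659.2 + 121296.8 = 135291.5
ΣP(2011)Q(2008) = 330.34×7 + 263.77×12 + 3829.60×2 + 15162.10×9 = 2312.38 + 3165.24 + 7659.2 + 136458.9 = 149595.72
P = 135291.5 / 149595.72 × 100 = 90.4381
Fisher = √(L × P) = √(90.0098 × 90.4381) = 90.2237

90.22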